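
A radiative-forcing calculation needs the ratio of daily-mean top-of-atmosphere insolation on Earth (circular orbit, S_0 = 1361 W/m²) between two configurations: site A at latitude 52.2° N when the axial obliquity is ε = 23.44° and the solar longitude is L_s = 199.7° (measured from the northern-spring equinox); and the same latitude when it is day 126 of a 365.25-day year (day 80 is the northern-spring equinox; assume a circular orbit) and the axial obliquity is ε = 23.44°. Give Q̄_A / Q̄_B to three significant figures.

— Configuration A (ϕ=+52.2°):
Solar declination: sin δ = sin ε · sin L_s = sin 23.44° × sin 199.7° = -0.13409, so δ = -7.706°.
cos h₀ = −tan(+52.2°) tan(-7.706°) = 0.1744, h₀ = 1.3955 rad.
Bracket: h₀ sin ϕ sin δ + cos ϕ cos δ sin h₀ = 1.3955×0.79016×-0.13409 + 0.61291×0.99097×0.98467 = -0.147857 + 0.598064 = 0.450207.
Q̄ = (S_0/π) × [bracket] = (1361/π) × 0.450207 = 195.04 W/m².
— Configuration B (ϕ=+52.2°):
Solar longitude: L_s = 360° × (126 − 80)/365.25 = 45.339°.
sin δ = sin 23.44° × sin 45.339° = 0.28294, so δ = +16.436°.
cos h₀ = −tan(+52.2°) tan(+16.436°) = -0.3803, h₀ = 1.9609 rad.
Bracket: h₀ sin ϕ sin δ + cos ϕ cos δ sin h₀ = 1.9609×0.79016×0.28294 + 0.61291×0.95914×0.92486 = 0.438394 + 0.543694 = 0.982088.
Q̄ = (S_0/π) × [bracket] = (1361/π) × 0.982088 = 425.46 W/m².
Ratio Q̄_A / Q̄_B = 195.04 / 425.46 = 0.4584.

Q̄_A / Q̄_B ≈ 0.458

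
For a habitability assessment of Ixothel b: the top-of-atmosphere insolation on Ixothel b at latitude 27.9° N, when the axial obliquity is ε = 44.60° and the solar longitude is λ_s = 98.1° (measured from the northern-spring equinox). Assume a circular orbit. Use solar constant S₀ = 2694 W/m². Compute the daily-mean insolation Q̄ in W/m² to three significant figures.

Q̄ ≈ 1.06e+03 W/m²

Solar declination: sin δ = sin ε · sin λ_s = sin 44.60° × sin 98.1° = 0.69515, so δ = +44.039°.
cos H₀ = −tan(+27.9°) tan(+44.039°) = -0.5120, H₀ = 2.1083 rad.
Bracket: H₀ sin φ sin δ + cos φ cos δ sin H₀ = 2.1083×0.46793×0.69515 + 0.88377×0.71887×0.85898 = 0.685791 + 0.545724 = 1.231515.
Q̄ = (S₀/π) × [bracket] = (2694/π) × 1.231515 = 1056 W/m².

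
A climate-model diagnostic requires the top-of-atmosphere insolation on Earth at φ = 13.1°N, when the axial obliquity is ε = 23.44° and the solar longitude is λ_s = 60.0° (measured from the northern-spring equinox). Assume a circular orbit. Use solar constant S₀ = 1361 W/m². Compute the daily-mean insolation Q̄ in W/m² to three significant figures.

Q̄ ≈ 451 W/m²

Solar declination: sin δ = sin ε · sin λ_s = sin 23.44° × sin 60.0° = 0.34449, so δ = +20.151°.
cos H₀ = −tan(+13.1°) tan(+20.151°) = -0.0854, H₀ = 1.6563 rad.
Bracket: H₀ sin φ sin δ + cos φ cos δ sin H₀ = 1.6563×0.22665×0.34449 + 0.97398×0.93879×0.99635 = 0.129322 + 0.911025 = 1.040347.
Q̄ = (S₀/π) × [bracket] = (1361/π) × 1.040347 = 450.7 W/m².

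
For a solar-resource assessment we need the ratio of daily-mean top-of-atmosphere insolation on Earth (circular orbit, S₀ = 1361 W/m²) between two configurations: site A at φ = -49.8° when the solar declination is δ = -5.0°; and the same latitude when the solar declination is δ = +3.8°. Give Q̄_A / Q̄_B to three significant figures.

— Configuration A (φ=-49.8°):
cos H₀ = −tan(-49.8°) tan(-5.000°) = -0.1035, H₀ = 1.6745 rad.
Bracket: H₀ sin φ sin δ + cos φ cos δ sin H₀ = 1.6745×-0.76380×-0.08716 + 0.64546×0.99619×0.99463 = 0.111476 + 0.639548 = 0.751024.
Q̄ = (S₀/π) × [bracket] = (1361/π) × 0.751024 = 325.36 W/m².
— Configuration B (φ=-49.8°):
cos H₀ = −tan(-49.8°) tan(+3.800°) = 0.0786, H₀ = 1.4921 rad.
Bracket: H₀ sin φ sin δ + cos φ cos δ sin H₀ = 1.4921×-0.76380×0.06627 + 0.64546×0.99780×0.99691 = -0.075526 + 0.642050 = 0.566524.
Q̄ = (S₀/π) × [bracket] = (1361/π) × 0.566524 = 245.43 W/m².
Ratio Q̄_A / Q̄_B = 325.36 / 245.43 = 1.326.

Q̄_A / Q̄_B ≈ 1.33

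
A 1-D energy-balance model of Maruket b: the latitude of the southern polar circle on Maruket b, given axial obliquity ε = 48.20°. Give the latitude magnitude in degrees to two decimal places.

41.80°

The polar circle is the lowest latitude that experiences at least one full rotation of continuous darkness at the northern-summer solstice; it lies at |φ| = 90° − ε = 90° − 48.20° = 41.80°.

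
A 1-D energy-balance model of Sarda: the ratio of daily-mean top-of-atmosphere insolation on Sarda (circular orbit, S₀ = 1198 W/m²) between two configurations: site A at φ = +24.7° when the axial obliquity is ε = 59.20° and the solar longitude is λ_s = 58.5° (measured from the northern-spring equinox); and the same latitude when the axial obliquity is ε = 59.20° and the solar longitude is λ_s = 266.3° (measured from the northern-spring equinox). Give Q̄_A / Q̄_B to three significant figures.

— Configuration A (φ=+24.7°):
Solar declination: sin δ = sin ε · sin λ_s = sin 59.20° × sin 58.5° = 0.73238, so δ = +47.087°.
cos H₀ = −tan(+24.7°) tan(+47.087°) = -0.4947, H₀ = 2.0883 rad.
Bracket: H₀ sin φ sin δ + cos φ cos δ sin H₀ = 2.0883×0.41787×0.73238 + 0.90851×0.68089×0.86905 = 0.639103 + 0.537590 = 1.176693.
Q̄ = (S₀/π) × [bracket] = (1198/π) × 1.176693 = 448.71 W/m².
— Configuration B (φ=+24.7°):
Solar declination: sin δ = sin ε · sin λ_s = sin 59.20° × sin 266.3° = -0.85717, so δ = -59.000°.
cos H₀ = −tan(+24.7°) tan(-59.000°) = 0.7655, H₀ = 0.6990 rad.
Bracket: H₀ sin φ sin δ + cos φ cos δ sin H₀ = 0.6990×0.41787×-0.85717 + 0.90851×0.51503×0.64345 = -0.250372 + 0.301077 = 0.050705.
Q̄ = (S₀/π) × [bracket] = (1198/π) × 0.050705 = 19.336 W/m².
Ratio Q̄_A / Q̄_B = 448.71 / 19.336 = 23.21.

Q̄_A / Q̄_B ≈ 23.2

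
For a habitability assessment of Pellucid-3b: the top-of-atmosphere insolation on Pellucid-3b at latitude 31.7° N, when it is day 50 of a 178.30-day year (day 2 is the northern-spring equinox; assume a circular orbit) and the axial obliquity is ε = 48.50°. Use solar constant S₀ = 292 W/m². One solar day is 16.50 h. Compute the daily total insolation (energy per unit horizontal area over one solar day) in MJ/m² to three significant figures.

7.30 MJ/m²

Solar longitude: λ_s = 360° × (50 − 2)/178.30 = 96.915°.
sin δ = sin 48.50° × sin 96.915° = 0.74351, so δ = +48.031°.
cos H₀ = −tan(+31.7°) tan(+48.031°) = -0.6867, H₀ = 2.3277 rad.
Bracket: H₀ sin φ sin δ + cos φ cos δ sin H₀ = 2.3277×0.52547×0.74351 + 0.85081×0.66873×0.72696 = 0.909414 + 0.413613 = 1.323027.
Q̄ = (S₀/π) × [bracket] = (292/π) × 1.323027 = 122.97 W/m².
Daily total = Q̄ × 16.50 h × 3600 s/h = 122.97 × 16.50 × 3600 / 10⁶ = 7.304 MJ/m².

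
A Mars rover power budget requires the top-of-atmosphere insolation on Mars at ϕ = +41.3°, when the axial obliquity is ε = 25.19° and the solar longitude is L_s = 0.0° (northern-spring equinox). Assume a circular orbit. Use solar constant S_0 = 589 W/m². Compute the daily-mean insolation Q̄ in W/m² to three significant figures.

Solar declination: sin δ = sin ε · sin L_s = sin 25.19° × sin 0.0° = 0.00000, so δ = +0.000°.
cos h₀ = −tan(+41.3°) tan(+0.000°) = -0.0000, h₀ = 1.5708 rad.
Bracket: h₀ sin ϕ sin δ + cos ϕ cos δ sin h₀ = 1.5708×0.66000×0.00000 + 0.75126×1.00000×1.00000 = 0.000000 + 0.751260 = 0.751260.
Q̄ = (S_0/π) × [bracket] = (589/π) × 0.751260 = 140.8 W/m².

Q̄ ≈ 141 W/m²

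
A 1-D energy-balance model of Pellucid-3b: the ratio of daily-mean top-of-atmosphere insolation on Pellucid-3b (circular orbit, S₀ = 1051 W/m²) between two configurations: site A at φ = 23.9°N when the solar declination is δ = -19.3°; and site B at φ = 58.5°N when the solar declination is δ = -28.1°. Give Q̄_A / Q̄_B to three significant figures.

Q̄_A / Q̄_B ≈ 32.8

— Configuration A (φ=+23.9°):
cos H₀ = −tan(+23.9°) tan(-19.300°) = 0.1552, H₀ = 1.4150 rad.
Bracket: H₀ sin φ sin δ + cos φ cos δ sin H₀ = 1.4150×0.40514×-0.33051 + 0.91425×0.94380×0.98789 = -0.189472 + 0.852420 = 0.662948.
Q̄ = (S₀/π) × [bracket] = (1051/π) × 0.662948 = 221.79 W/m².
— Configuration B (φ=+58.5°):
cos H₀ = −tan(+58.5°) tan(-28.100°) = 0.8713, H₀ = 0.5129 rad.
Bracket: H₀ sin φ sin δ + cos φ cos δ sin H₀ = 0.5129×0.85264×-0.47101 + 0.52250×0.88213×0.49070 = -0.205982 + 0.226170 = 0.020188.
Q̄ = (S₀/π) × [bracket] = (1051/π) × 0.020188 = 6.7538 W/m².
Ratio Q̄_A / Q̄_B = 221.79 / 6.7538 = 32.84.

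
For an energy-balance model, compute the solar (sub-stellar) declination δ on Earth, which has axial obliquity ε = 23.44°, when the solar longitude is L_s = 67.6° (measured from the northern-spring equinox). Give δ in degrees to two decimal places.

δ = +21.58°

sin δ = sin ε · sin L_s = sin 23.44° × sin 67.6° = 0.367774.
δ = arcsin(0.367774) = +21.58°.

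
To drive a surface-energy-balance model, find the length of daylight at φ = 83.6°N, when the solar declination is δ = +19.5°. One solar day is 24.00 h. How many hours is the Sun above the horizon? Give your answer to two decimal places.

24.00 h

Sunrise equation: cos H₀ = −tan φ · tan δ = -3.1570 ≤ −1, so the Sun never sets (polar day) and H₀ = π.
Daylight = 2H₀/(2π) × 24.00 h = (3.1416/π) × 24.00 = 24.00 h.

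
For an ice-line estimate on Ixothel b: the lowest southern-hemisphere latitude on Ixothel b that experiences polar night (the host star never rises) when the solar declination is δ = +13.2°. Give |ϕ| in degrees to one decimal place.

|ϕ| = 76.8°

Polar night requires cos h₀ = −tan ϕ tan δ ≥ 1, i.e. tan ϕ tan δ ≤ −1.
The boundary is |tan ϕ| · |tan δ| = 1, so |ϕ| = 90° − |δ| = 90° − 13.2° = 76.8° in the southern hemisphere.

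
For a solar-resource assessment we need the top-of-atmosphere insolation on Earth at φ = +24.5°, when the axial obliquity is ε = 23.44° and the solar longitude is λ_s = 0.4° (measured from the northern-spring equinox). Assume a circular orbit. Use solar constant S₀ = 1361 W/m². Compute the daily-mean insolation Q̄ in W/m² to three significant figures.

Q̄ ≈ 395 W/m²

Solar declination: sin δ = sin ε · sin λ_s = sin 23.44° × sin 0.4° = 0.00278, so δ = +0.159°.
cos H₀ = −tan(+24.5°) tan(+0.159°) = -0.0013, H₀ = 1.5721 rad.
Bracket: H₀ sin φ sin δ + cos φ cos δ sin H₀ = 1.5721×0.41469×0.00278 + 0.90996×1.00000×1.00000 = 0.001812 + 0.909960 = 0.911772.
Q̄ = (S₀/π) × [bracket] = (1361/π) × 0.911772 = 395.0 W/m².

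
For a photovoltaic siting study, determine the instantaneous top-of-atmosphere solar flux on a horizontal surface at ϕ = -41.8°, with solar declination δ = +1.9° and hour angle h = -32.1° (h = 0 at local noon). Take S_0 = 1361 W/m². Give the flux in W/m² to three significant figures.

829 W/m²

cos θ_z = sin ϕ sin δ + cos ϕ cos δ cos h = -0.022099 + 0.631162 = 0.609063.
Flux = S_0 · cos θ_z = 1361 × 0.609063 = 828.9 W/m².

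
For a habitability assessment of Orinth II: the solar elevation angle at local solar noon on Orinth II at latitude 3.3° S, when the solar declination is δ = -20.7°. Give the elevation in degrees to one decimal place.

72.6°

At local noon the hour angle is zero, so the zenith angle equals |φ − δ| = |-3.3° − (-20.700°)| = 17.400°.
Elevation = 90° − 17.400° = 72.6°.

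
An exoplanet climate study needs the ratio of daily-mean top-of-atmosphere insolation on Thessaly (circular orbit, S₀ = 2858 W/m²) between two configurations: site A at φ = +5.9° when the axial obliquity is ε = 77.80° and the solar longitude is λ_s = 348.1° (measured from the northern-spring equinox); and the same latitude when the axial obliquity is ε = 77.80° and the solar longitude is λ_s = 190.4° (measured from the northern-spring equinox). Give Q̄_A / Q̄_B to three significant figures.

Q̄_A / Q̄_B ≈ 0.991

— Configuration A (φ=+5.9°):
Solar declination: sin δ = sin ε · sin λ_s = sin 77.80° × sin 348.1° = -0.20155, so δ = -11.627°.
cos H₀ = −tan(+5.9°) tan(-11.627°) = 0.0213, H₀ = 1.5495 rad.
Bracket: H₀ sin φ sin δ + cos φ cos δ sin H₀ = 1.5495×0.10279×-0.20155 + 0.99470×0.97948×0.99977 = -0.032101 + 0.974065 = 0.941964.
Q̄ = (S₀/π) × [bracket] = (2858/π) × 0.941964 = 856.93 W/m².
— Configuration B (φ=+5.9°):
Solar declination: sin δ = sin ε · sin λ_s = sin 77.80° × sin 190.4° = -0.17644, so δ = -10.163°.
cos H₀ = −tan(+5.9°) tan(-10.163°) = 0.0185, H₀ = 1.5523 rad.
Bracket: H₀ sin φ sin δ + cos φ cos δ sin H₀ = 1.5523×0.10279×-0.17644 + 0.99470×0.98431×0.99983 = -0.028153 + 0.978927 = 0.950774.
Q̄ = (S₀/π) × [bracket] = (2858/π) × 0.950774 = 864.95 W/m².
Ratio Q̄_A / Q̄_B = 856.93 / 864.95 = 0.9907.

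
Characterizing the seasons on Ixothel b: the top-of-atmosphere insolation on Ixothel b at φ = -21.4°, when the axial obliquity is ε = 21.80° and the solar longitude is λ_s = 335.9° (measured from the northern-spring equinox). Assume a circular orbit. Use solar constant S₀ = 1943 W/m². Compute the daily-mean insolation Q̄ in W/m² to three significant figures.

Solar declination: sin δ = sin ε · sin λ_s = sin 21.80° × sin 335.9° = -0.15164, so δ = -8.722°.
cos H₀ = −tan(-21.4°) tan(-8.722°) = -0.0601, H₀ = 1.6310 rad.
Bracket: H₀ sin φ sin δ + cos φ cos δ sin H₀ = 1.6310×-0.36488×-0.15164 + 0.93106×0.98844×0.99819 = 0.090244 + 0.918631 = 1.008875.
Q̄ = (S₀/π) × [bracket] = (1943/π) × 1.008875 = 624.0 W/m².

Q̄ ≈ 624 W/m²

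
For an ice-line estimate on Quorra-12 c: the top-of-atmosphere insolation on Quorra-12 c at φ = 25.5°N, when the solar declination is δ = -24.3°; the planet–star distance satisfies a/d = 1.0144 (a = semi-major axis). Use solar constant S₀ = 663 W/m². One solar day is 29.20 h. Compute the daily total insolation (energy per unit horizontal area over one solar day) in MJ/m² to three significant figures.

cos H₀ = −tan(+25.5°) tan(-24.300°) = 0.2154, H₀ = 1.3537 rad.
Bracket: H₀ sin φ sin δ + cos φ cos δ sin H₀ = 1.3537×0.43051×-0.41151 + 0.90259×0.91140×0.97653 = -0.239820 + 0.803314 = 0.563494.
Inverse-square distance factor (a/d)² = 1.0144² = 1.029007.
Q̄ = (S₀/π) × 1.029007 × [bracket] = (663/π) × 1.029007 × 0.563494 = 122.37 W/m².
Daily total = Q̄ × 29.20 h × 3600 s/h = 122.37 × 29.20 × 3600 / 10⁶ = 12.86 MJ/m².

12.9 MJ/m²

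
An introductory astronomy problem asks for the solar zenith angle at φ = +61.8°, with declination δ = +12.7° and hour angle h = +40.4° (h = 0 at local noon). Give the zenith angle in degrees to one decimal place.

θ_z = 57.0°

cos θ_z = sin φ sin δ + cos φ cos δ cos h = 0.193751 + 0.351061 = 0.544812.
θ_z = arccos(0.544812) = 57.0°.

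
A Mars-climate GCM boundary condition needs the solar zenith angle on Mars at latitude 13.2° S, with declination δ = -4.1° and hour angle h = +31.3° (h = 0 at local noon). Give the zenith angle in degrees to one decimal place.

cos θ_z = sin φ sin δ + cos φ cos δ cos h = 0.016327 + 0.829754 = 0.846081.
θ_z = arccos(0.846081) = 32.2°.

θ_z = 32.2°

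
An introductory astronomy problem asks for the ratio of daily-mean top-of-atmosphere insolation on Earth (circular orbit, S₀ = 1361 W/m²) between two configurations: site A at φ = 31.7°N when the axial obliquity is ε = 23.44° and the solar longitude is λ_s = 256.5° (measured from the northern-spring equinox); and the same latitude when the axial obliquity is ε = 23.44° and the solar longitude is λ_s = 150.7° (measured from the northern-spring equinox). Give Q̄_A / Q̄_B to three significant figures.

— Configuration A (φ=+31.7°):
Solar declination: sin δ = sin ε · sin λ_s = sin 23.44° × sin 256.5° = -0.38680, so δ = -22.755°.
cos H₀ = −tan(+31.7°) tan(-22.755°) = 0.2591, H₀ = 1.3088 rad.
Bracket: H₀ sin φ sin δ + cos φ cos δ sin H₀ = 1.3088×0.52547×-0.38680 + 0.85081×0.92216×0.96586 = -0.266016 + 0.757797 = 0.491781.
Q̄ = (S₀/π) × [bracket] = (1361/π) × 0.491781 = 213.05 W/m².
— Configuration B (φ=+31.7°):
Solar declination: sin δ = sin ε · sin λ_s = sin 23.44° × sin 150.7° = 0.19467, so δ = +11.225°.
cos H₀ = −tan(+31.7°) tan(+11.225°) = -0.1226, H₀ = 1.6937 rad.
Bracket: H₀ sin φ sin δ + cos φ cos δ sin H₀ = 1.6937×0.52547×0.19467 + 0.85081×0.98087×0.99246 = 0.173254 + 0.828242 = 1.001496.
Q̄ = (S₀/π) × [bracket] = (1361/π) × 1.001496 = 433.87 W/m².
Ratio Q̄_A / Q̄_B = 213.05 / 433.87 = 0.4910.

Q̄_A / Q̄_B ≈ 0.491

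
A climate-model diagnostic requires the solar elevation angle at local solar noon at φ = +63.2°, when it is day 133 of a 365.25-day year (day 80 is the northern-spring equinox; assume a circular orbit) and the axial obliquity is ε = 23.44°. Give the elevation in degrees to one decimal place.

Solar longitude: λ_s = 360° × (133 − 80)/365.25 = 52.238°.
sin δ = sin 23.44° × sin 52.238° = 0.31448, so δ = +18.329°.
At local noon the hour angle is zero, so the zenith angle equals |φ − δ| = |+63.2° − (+18.329°)| = 44.871°.
Elevation = 90° − 44.871° = 45.1°.

45.1°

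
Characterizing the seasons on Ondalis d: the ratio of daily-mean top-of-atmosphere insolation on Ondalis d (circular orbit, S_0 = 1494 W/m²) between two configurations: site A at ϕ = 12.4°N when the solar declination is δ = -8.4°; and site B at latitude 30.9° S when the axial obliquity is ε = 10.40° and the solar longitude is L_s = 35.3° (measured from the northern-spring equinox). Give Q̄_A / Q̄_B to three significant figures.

— Configuration A (ϕ=+12.4°):
cos h₀ = −tan(+12.4°) tan(-8.400°) = 0.0325, h₀ = 1.5383 rad.
Bracket: h₀ sin ϕ sin δ + cos ϕ cos δ sin h₀ = 1.5383×0.21474×-0.14608 + 0.97667×0.98927×0.99947 = -0.048255 + 0.965678 = 0.917423.
Q̄ = (S_0/π) × [bracket] = (1494/π) × 0.917423 = 436.29 W/m².
— Configuration B (ϕ=-30.9°):
Solar declination: sin δ = sin ε · sin L_s = sin 10.40° × sin 35.3° = 0.10431, so δ = +5.988°.
cos h₀ = −tan(-30.9°) tan(+5.988°) = 0.0628, h₀ = 1.5080 rad.
Bracket: h₀ sin ϕ sin δ + cos ϕ cos δ sin h₀ = 1.5080×-0.51354×0.10431 + 0.85806×0.99454×0.99803 = -0.080780 + 0.851694 = 0.770914.
Q̄ = (S_0/π) × [bracket] = (1494/π) × 0.770914 = 366.61 W/m².
Ratio Q̄_A / Q̄_B = 436.29 / 366.61 = 1.190.

Q̄_A / Q̄_B ≈ 1.19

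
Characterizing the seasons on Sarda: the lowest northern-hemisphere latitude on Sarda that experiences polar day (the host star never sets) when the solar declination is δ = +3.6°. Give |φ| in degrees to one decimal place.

Polar day requires cos H₀ = −tan φ tan δ ≤ −1, i.e. tan φ tan δ ≥ 1.
The boundary is |tan φ| · |tan δ| = 1, so |φ| = 90° − |δ| = 90° − 3.6° = 86.4° in the northern hemisphere.

|φ| = 86.4°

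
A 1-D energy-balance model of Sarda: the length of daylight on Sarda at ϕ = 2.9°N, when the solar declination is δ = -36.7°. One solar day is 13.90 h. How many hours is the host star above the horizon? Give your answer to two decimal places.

cos h₀ = −tan ϕ · tan δ = −tan(+2.9°) × tan(-36.700°) = 0.0378, so h₀ = 1.5330 rad = 87.84°.
Daylight = 2h₀/(2π) × 13.90 h = (1.5330/π) × 13.90 = 6.78 h.

6.78 h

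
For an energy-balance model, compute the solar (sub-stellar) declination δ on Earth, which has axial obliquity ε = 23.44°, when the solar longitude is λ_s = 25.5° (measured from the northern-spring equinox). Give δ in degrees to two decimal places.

sin δ = sin ε · sin λ_s = sin 23.44° × sin 25.5° = 0.171252.
δ = arcsin(0.171252) = +9.86°.

δ = +9.86°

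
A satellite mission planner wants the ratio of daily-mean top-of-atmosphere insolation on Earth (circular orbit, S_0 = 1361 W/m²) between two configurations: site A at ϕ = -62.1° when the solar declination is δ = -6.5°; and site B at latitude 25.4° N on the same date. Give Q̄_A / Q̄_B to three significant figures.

— Configuration A (ϕ=-62.1°):
cos h₀ = −tan(-62.1°) tan(-6.500°) = -0.2152, h₀ = 1.7877 rad.
Bracket: h₀ sin ϕ sin δ + cos ϕ cos δ sin h₀ = 1.7877×-0.88377×-0.11320 + 0.46793×0.99357×0.97657 = 0.178846 + 0.454028 = 0.632874.
Q̄ = (S_0/π) × [bracket] = (1361/π) × 0.632874 = 274.17 W/m².
— Configuration B (ϕ=+25.4°):
cos h₀ = −tan(+25.4°) tan(-6.500°) = 0.0541, h₀ = 1.5167 rad.
Bracket: h₀ sin ϕ sin δ + cos ϕ cos δ sin h₀ = 1.5167×0.42894×-0.11320 + 0.90334×0.99357×0.99854 = -0.073645 + 0.896221 = 0.822576.
Q̄ = (S_0/π) × [bracket] = (1361/π) × 0.822576 = 356.36 W/m².
Ratio Q̄_A / Q̄_B = 274.17 / 356.36 = 0.7694.

Q̄_A / Q̄_B ≈ 0.769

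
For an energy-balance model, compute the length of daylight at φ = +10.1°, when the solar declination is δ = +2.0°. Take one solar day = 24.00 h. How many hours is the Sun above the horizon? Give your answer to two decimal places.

cos H₀ = −tan φ · tan δ = −tan(+10.1°) × tan(+2.000°) = -0.0062, so H₀ = 1.5770 rad = 90.36°.
Daylight = 2H₀/(2π) × 24.00 h = (1.5770/π) × 24.00 = 12.05 h.

12.05 h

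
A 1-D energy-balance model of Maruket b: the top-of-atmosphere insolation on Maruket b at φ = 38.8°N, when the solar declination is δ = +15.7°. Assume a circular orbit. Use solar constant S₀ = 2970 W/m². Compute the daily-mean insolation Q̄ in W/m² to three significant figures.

cos H₀ = −tan(+38.8°) tan(+15.700°) = -0.2260, H₀ = 1.7988 rad.
Bracket: H₀ sin φ sin δ + cos φ cos δ sin H₀ = 1.7988×0.62660×0.27060 + 0.77934×0.96269×0.97413 = 0.305001 + 0.730854 = 1.035855.
Q̄ = (S₀/π) × [bracket] = (2970/π) × 1.035855 = 979.3 W/m².

Q̄ ≈ 979 W/m²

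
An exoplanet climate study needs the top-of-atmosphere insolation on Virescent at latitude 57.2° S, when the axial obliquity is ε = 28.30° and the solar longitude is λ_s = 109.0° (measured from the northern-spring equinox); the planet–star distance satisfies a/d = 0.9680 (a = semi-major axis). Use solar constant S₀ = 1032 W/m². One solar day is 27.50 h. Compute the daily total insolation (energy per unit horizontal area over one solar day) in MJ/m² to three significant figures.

Solar declination: sin δ = sin ε · sin λ_s = sin 28.30° × sin 109.0° = 0.44826, so δ = +26.632°.
cos H₀ = −tan(-57.2°) tan(+26.632°) = 0.7781, H₀ = 0.6791 rad.
Bracket: H₀ sin φ sin δ + cos φ cos δ sin H₀ = 0.6791×-0.84057×0.44826 + 0.54171×0.89390×0.62812 = -0.255881 + 0.304157 = 0.048276.
Inverse-square distance factor (a/d)² = 0.9680² = 0.937024.
Q̄ = (S₀/π) × 0.937024 × [bracket] = (1032/π) × 0.937024 × 0.048276 = 14.860 W/m².
Daily total = Q̄ × 27.50 h × 3600 s/h = 14.860 × 27.50 × 3600 / 10⁶ = 1.471 MJ/m².

1.47 MJ/m²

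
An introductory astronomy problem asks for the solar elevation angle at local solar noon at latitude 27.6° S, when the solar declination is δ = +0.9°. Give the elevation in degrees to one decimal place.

61.5°

At local noon the hour angle is zero, so the zenith angle equals |φ − δ| = |-27.6° − (+0.900°)| = 28.500°.
Elevation = 90° − 28.500° = 61.5°.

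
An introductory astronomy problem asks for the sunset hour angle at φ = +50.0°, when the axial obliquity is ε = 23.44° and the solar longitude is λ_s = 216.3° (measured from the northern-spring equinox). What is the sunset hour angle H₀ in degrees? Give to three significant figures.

H₀ = 73.2°

Solar declination: sin δ = sin ε · sin λ_s = sin 23.44° × sin 216.3° = -0.23550, so δ = -13.621°.
cos H₀ = −tan φ · tan δ = −tan(+50.0°) × tan(-13.621°) = 0.2888, so H₀ = 1.2778 rad = 73.22°.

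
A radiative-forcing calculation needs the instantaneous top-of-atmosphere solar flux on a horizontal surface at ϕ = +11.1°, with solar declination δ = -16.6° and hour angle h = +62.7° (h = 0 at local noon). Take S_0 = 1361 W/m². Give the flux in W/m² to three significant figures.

512 W/m²

cos θ_z = sin ϕ sin δ + cos ϕ cos δ cos h = -0.055001 + 0.431312 = 0.376311.
Flux = S_0 · cos θ_z = 1361 × 0.376311 = 512.2 W/m².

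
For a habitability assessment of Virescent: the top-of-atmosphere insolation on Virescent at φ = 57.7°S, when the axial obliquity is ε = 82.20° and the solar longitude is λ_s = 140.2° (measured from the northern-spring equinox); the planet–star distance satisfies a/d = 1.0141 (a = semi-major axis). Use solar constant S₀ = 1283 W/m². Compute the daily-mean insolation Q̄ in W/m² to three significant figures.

Q̄ ≈ 0.00 W/m²

Solar declination: sin δ = sin ε · sin λ_s = sin 82.20° × sin 140.2° = 0.63419, so δ = +39.360°.
cos H₀ = −tan(-57.7°) tan(+39.360°) = 1.2975 ≥ 1 ⇒ polar night, H₀ = 0 and Q̄ = 0.
Inverse-square distance factor (a/d)² = 1.0141² = 1.028399.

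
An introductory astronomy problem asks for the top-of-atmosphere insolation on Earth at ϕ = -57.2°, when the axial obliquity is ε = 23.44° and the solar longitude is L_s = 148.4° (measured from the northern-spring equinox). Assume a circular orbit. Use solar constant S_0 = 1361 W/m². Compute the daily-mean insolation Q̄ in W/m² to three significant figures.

Q̄ ≈ 123 W/m²

Solar declination: sin δ = sin ε · sin L_s = sin 23.44° × sin 148.4° = 0.20844, so δ = +12.031°.
cos h₀ = −tan(-57.2°) tan(+12.031°) = 0.3307, h₀ = 1.2338 rad.
Bracket: h₀ sin ϕ sin δ + cos ϕ cos δ sin h₀ = 1.2338×-0.84057×0.20844 + 0.54171×0.97804×0.94374 = -0.216172 + 0.500007 = 0.283835.
Q̄ = (S_0/π) × [bracket] = (1361/π) × 0.283835 = 123.0 W/m².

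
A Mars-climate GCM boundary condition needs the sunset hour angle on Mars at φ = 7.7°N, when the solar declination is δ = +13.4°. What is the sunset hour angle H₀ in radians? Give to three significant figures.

H₀ = 1.60 rad

cos H₀ = −tan φ · tan δ = −tan(+7.7°) × tan(+13.400°) = -0.0322, so H₀ = 1.6030 rad = 91.85°.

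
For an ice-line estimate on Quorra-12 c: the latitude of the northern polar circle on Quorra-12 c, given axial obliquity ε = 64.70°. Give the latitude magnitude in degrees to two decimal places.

25.30°

The polar circle is the lowest latitude that experiences at least one full rotation of continuous daylight at the northern-summer solstice; it lies at |φ| = 90° − ε = 90° − 64.70° = 25.30°.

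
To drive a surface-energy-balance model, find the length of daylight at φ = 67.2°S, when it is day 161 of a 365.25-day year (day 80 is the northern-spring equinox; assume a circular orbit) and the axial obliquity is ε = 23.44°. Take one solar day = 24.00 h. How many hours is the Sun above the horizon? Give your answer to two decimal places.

0.00 h

Solar longitude: λ_s = 360° × (161 − 80)/365.25 = 79.836°.
sin δ = sin 23.44° × sin 79.836° = 0.39155, so δ = +23.051°.
cos H₀ = −tan φ · tan δ = 1.0123 ≥ 1, so the Sun never rises (polar night) and H₀ = 0.
Daylight = 2H₀/(2π) × 24.00 h = (0.0000/π) × 24.00 = 0.00 h.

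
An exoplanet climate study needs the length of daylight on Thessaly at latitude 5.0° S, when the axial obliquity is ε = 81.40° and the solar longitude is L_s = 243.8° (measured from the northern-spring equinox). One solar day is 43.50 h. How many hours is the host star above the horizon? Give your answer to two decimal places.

24.09 h

Solar declination: sin δ = sin ε · sin L_s = sin 81.40° × sin 243.8° = -0.88717, so δ = -62.520°.
cos h₀ = −tan ϕ · tan δ = −tan(-5.0°) × tan(-62.520°) = -0.1682, so h₀ = 1.7398 rad = 99.68°.
Daylight = 2h₀/(2π) × 43.50 h = (1.7398/π) × 43.50 = 24.09 h.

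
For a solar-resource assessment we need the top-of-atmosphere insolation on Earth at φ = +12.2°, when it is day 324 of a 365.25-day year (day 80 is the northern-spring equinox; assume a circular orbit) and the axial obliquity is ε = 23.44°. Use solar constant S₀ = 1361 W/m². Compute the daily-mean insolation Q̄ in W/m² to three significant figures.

Solar longitude: λ_s = 360° × (324 − 80)/365.25 = 240.493°.
sin δ = sin 23.44° × sin 240.493° = -0.34619, so δ = -20.255°.
cos H₀ = −tan(+12.2°) tan(-20.255°) = 0.0798, H₀ = 1.4909 rad.
Bracket: H₀ sin φ sin δ + cos φ cos δ sin H₀ = 1.4909×0.21132×-0.34619 + 0.97742×0.93816×0.99681 = -0.109070 + 0.914051 = 0.804981.
Q̄ = (S₀/π) × [bracket] = (1361/π) × 0.804981 = 348.7 W/m².

Q̄ ≈ 349 W/m²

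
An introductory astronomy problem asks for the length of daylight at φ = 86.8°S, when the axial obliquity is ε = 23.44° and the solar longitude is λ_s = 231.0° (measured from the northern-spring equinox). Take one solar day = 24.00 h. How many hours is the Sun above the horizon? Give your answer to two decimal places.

24.00 h

Solar declination: sin δ = sin ε · sin λ_s = sin 23.44° × sin 231.0° = -0.30914, so δ = -18.007°.
Sunrise equation: cos H₀ = −tan φ · tan δ = -5.8142 ≤ −1, so the Sun never sets (polar day) and H₀ = π.
Daylight = 2H₀/(2π) × 24.00 h = (3.1416/π) × 24.00 = 24.00 h.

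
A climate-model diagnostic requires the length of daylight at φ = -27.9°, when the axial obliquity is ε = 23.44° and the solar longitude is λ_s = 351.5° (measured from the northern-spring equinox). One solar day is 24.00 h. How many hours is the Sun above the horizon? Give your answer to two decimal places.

Solar declination: sin δ = sin ε · sin λ_s = sin 23.44° × sin 351.5° = -0.05880, so δ = -3.371°.
cos H₀ = −tan φ · tan δ = −tan(-27.9°) × tan(-3.371°) = -0.0312, so H₀ = 1.6020 rad = 91.79°.
Daylight = 2H₀/(2π) × 24.00 h = (1.6020/π) × 24.00 = 12.24 h.

12.24 h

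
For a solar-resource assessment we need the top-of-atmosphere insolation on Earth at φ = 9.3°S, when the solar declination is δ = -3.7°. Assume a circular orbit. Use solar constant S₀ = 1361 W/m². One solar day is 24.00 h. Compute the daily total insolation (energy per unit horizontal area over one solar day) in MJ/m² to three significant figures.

cos H₀ = −tan(-9.3°) tan(-3.700°) = -0.0106, H₀ = 1.5814 rad.
Bracket: H₀ sin φ sin δ + cos φ cos δ sin H₀ = 1.5814×-0.16160×-0.06453 + 0.98686×0.99792×0.99994 = 0.016491 + 0.984748 = 1.001239.
Q̄ = (S₀/π) × [bracket] = (1361/π) × 1.001239 = 433.76 W/m².
Daily total = Q̄ × 24.00 h × 3600 s/h = 433.76 × 24.00 × 3600 / 10⁶ = 37.48 MJ/m².

37.5 MJ/m²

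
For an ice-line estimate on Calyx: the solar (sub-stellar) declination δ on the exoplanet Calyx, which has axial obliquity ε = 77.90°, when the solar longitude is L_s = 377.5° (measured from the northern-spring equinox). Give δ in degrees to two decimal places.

sin δ = sin ε · sin L_s = sin 77.90° × sin 377.5° = 0.294025.
δ = arcsin(0.294025) = +17.10°.

δ = +17.10°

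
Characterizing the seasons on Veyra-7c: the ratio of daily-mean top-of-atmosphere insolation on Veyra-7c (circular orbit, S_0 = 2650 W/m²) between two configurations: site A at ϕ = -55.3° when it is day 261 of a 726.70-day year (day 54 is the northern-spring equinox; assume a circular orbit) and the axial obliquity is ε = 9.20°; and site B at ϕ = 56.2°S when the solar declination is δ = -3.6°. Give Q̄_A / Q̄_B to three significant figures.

— Configuration A (ϕ=-55.3°):
Solar longitude: L_s = 360° × (261 − 54)/726.70 = 102.546°.
sin δ = sin 9.20° × sin 102.546° = 0.15606, so δ = +8.978°.
cos h₀ = −tan(-55.3°) tan(+8.978°) = 0.2282, h₀ = 1.3406 rad.
Bracket: h₀ sin ϕ sin δ + cos ϕ cos δ sin h₀ = 1.3406×-0.82214×0.15606 + 0.56928×0.98775×0.97362 = -0.172003 + 0.547473 = 0.375470.
Q̄ = (S_0/π) × [bracket] = (2650/π) × 0.375470 = 316.72 W/m².
— Configuration B (ϕ=-56.2°):
cos h₀ = −tan(-56.2°) tan(-3.600°) = -0.0940, h₀ = 1.6649 rad.
Bracket: h₀ sin ϕ sin δ + cos ϕ cos δ sin h₀ = 1.6649×-0.83098×-0.06279 + 0.55630×0.99803×0.99557 = 0.086870 + 0.552745 = 0.639615.
Q̄ = (S_0/π) × [bracket] = (2650/π) × 0.639615 = 539.53 W/m².
Ratio Q̄_A / Q̄_B = 316.72 / 539.53 = 0.5870.

Q̄_A / Q̄_B ≈ 0.587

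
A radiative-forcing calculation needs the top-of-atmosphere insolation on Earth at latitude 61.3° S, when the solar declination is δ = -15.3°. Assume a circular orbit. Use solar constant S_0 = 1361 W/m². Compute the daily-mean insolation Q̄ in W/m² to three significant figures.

cos h₀ = −tan(-61.3°) tan(-15.300°) = -0.4997, h₀ = 2.0940 rad.
Bracket: h₀ sin ϕ sin δ + cos ϕ cos δ sin h₀ = 2.0940×-0.87715×-0.26387 + 0.48022×0.96456×0.86621 = 0.484664 + 0.401229 = 0.885893.
Q̄ = (S_0/π) × [bracket] = (1361/π) × 0.885893 = 383.8 W/m².

Q̄ ≈ 384 W/m²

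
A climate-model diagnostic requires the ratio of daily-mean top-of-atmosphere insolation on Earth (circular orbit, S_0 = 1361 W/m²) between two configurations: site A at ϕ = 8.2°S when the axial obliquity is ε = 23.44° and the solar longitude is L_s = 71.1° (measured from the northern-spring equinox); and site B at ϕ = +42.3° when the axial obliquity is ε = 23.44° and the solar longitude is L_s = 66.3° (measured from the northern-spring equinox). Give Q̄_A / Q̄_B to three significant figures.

Q̄_A / Q̄_B ≈ 0.746

— Configuration A (ϕ=-8.2°):
Solar declination: sin δ = sin ε · sin L_s = sin 23.44° × sin 71.1° = 0.37634, so δ = +22.107°.
cos h₀ = −tan(-8.2°) tan(+22.107°) = 0.0585, h₀ = 1.5122 rad.
Bracket: h₀ sin ϕ sin δ + cos ϕ cos δ sin h₀ = 1.5122×-0.14263×0.37634 + 0.98978×0.92648×0.99829 = -0.081171 + 0.915443 = 0.834272.
Q̄ = (S_0/π) × [bracket] = (1361/π) × 0.834272 = 361.42 W/m².
— Configuration B (ϕ=+42.3°):
Solar declination: sin δ = sin ε · sin L_s = sin 23.44° × sin 66.3° = 0.36424, so δ = +21.361°.
cos h₀ = −tan(+42.3°) tan(+21.361°) = -0.3559, h₀ = 1.9347 rad.
Bracket: h₀ sin ϕ sin δ + cos ϕ cos δ sin h₀ = 1.9347×0.67301×0.36424 + 0.73963×0.93131×0.93453 = 0.474267 + 0.643727 = 1.117994.
Q̄ = (S_0/π) × [bracket] = (1361/π) × 1.117994 = 484.34 W/m².
Ratio Q̄_A / Q̄_B = 361.42 / 484.34 = 0.7462.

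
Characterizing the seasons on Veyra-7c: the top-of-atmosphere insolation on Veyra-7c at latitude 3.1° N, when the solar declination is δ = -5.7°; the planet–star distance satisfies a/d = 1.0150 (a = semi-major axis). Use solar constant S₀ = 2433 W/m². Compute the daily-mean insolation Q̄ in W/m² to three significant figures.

cos H₀ = −tan(+3.1°) tan(-5.700°) = 0.0054, H₀ = 1.5654 rad.
Bracket: H₀ sin φ sin δ + cos φ cos δ sin H₀ = 1.5654×0.05408×-0.09932 + 0.99854×0.99506×0.99999 = -0.008408 + 0.993597 = 0.985189.
Inverse-square distance factor (a/d)² = 1.0150² = 1.030225.
Q̄ = (S₀/π) × 1.030225 × [bracket] = (2433/π) × 1.030225 × 0.985189 = 786.0 W/m².

Q̄ ≈ 786 W/m²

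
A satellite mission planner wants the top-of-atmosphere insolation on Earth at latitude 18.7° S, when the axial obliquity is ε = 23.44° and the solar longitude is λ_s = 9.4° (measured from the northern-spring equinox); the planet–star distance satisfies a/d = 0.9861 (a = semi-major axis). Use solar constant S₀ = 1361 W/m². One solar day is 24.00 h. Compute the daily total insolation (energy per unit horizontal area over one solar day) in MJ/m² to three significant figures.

33.2 MJ/m²

Solar declination: sin δ = sin ε · sin λ_s = sin 23.44° × sin 9.4° = 0.06497, so δ = +3.725°.
cos H₀ = −tan(-18.7°) tan(+3.725°) = 0.0220, H₀ = 1.5488 rad.
Bracket: H₀ sin φ sin δ + cos φ cos δ sin H₀ = 1.5488×-0.32061×0.06497 + 0.94721×0.99789×0.99976 = -0.032262 + 0.944985 = 0.912723.
Inverse-square distance factor (a/d)² = 0.9861² = 0.972393.
Q̄ = (S₀/π) × 0.972393 × [bracket] = (1361/π) × 0.972393 × 0.912723 = 384.49 W/m².
Daily total = Q̄ × 24.00 h × 3600 s/h = 384.49 × 24.00 × 3600 / 10⁶ = 33.22 MJ/m².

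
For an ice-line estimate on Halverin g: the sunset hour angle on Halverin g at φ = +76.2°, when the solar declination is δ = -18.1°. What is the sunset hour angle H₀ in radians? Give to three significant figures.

H₀ = 0.00 rad

cos H₀ = −tan φ · tan δ = 1.3307 ≥ 1, so the host star never rises (polar night) and H₀ = 0.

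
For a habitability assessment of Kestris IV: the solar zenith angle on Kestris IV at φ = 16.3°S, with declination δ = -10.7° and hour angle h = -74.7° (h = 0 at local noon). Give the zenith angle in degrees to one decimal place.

cos θ_z = sin φ sin δ + cos φ cos δ cos h = 0.052110 + 0.248863 = 0.300973.
θ_z = arccos(0.300973) = 72.5°.

θ_z = 72.5°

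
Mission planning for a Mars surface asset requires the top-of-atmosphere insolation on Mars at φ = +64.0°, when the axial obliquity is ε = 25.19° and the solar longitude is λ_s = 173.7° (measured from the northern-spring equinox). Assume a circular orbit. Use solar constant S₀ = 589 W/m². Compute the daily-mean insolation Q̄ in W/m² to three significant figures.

Solar declination: sin δ = sin ε · sin λ_s = sin 25.19° × sin 173.7° = 0.04671, so δ = +2.677°.
cos H₀ = −tan(+64.0°) tan(+2.677°) = -0.0959, H₀ = 1.6668 rad.
Bracket: H₀ sin φ sin δ + cos φ cos δ sin H₀ = 1.6668×0.89879×0.04671 + 0.43837×0.99891×0.99539 = 0.069976 + 0.435873 = 0.505849.
Q̄ = (S₀/π) × [bracket] = (589/π) × 0.505849 = 94.84 W/m².

Q̄ ≈ 94.8 W/m²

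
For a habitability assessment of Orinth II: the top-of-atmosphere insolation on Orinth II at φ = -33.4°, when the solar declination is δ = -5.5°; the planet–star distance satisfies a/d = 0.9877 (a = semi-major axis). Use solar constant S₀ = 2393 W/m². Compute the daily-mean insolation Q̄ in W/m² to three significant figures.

Q̄ ≈ 680 W/m²

cos H₀ = −tan(-33.4°) tan(-5.500°) = -0.0635, H₀ = 1.6343 rad.
Bracket: H₀ sin φ sin δ + cos φ cos δ sin H₀ = 1.6343×-0.55048×-0.09585 + 0.83485×0.99540×0.99798 = 0.086231 + 0.829331 = 0.915562.
Inverse-square distance factor (a/d)² = 0.9877² = 0.975551.
Q̄ = (S₀/π) × 0.975551 × [bracket] = (2393/π) × 0.975551 × 0.915562 = 680.3 W/m².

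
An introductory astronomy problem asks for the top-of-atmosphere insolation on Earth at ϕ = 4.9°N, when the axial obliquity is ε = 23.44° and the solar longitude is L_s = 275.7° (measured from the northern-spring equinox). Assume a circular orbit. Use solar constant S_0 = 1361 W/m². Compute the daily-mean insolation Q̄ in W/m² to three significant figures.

Solar declination: sin δ = sin ε · sin L_s = sin 23.44° × sin 275.7° = -0.39582, so δ = -23.317°.
cos h₀ = −tan(+4.9°) tan(-23.317°) = 0.0370, h₀ = 1.5338 rad.
Bracket: h₀ sin ϕ sin δ + cos ϕ cos δ sin h₀ = 1.5338×0.08542×-0.39582 + 0.99635×0.91833×0.99932 = -0.051859 + 0.914356 = 0.862497.
Q̄ = (S_0/π) × [bracket] = (1361/π) × 0.862497 = 373.7 W/m².

Q̄ ≈ 374 W/m²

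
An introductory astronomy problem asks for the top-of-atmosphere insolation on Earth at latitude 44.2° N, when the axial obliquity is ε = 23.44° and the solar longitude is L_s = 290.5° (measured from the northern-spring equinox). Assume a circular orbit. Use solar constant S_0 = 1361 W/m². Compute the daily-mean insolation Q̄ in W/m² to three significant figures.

Q̄ ≈ 134 W/m²

Solar declination: sin δ = sin ε · sin L_s = sin 23.44° × sin 290.5° = -0.37260, so δ = -21.876°.
cos h₀ = −tan(+44.2°) tan(-21.876°) = 0.3905, h₀ = 1.1697 rad.
Bracket: h₀ sin ϕ sin δ + cos ϕ cos δ sin h₀ = 1.1697×0.69717×-0.37260 + 0.71691×0.92799×0.92062 = -0.303848 + 0.612475 = 0.308627.
Q̄ = (S_0/π) × [bracket] = (1361/π) × 0.308627 = 133.7 W/m².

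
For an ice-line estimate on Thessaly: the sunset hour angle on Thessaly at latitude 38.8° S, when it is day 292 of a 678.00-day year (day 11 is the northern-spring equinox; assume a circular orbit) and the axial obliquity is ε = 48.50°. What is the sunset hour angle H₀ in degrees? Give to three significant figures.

H₀ = 70.5°

Solar longitude: λ_s = 360° × (292 − 11)/678.00 = 149.204°.
sin δ = sin 48.50° × sin 149.204° = 0.38346, so δ = +22.548°.
cos H₀ = −tan φ · tan δ = −tan(-38.8°) × tan(+22.548°) = 0.3338, so H₀ = 1.2304 rad = 70.50°.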